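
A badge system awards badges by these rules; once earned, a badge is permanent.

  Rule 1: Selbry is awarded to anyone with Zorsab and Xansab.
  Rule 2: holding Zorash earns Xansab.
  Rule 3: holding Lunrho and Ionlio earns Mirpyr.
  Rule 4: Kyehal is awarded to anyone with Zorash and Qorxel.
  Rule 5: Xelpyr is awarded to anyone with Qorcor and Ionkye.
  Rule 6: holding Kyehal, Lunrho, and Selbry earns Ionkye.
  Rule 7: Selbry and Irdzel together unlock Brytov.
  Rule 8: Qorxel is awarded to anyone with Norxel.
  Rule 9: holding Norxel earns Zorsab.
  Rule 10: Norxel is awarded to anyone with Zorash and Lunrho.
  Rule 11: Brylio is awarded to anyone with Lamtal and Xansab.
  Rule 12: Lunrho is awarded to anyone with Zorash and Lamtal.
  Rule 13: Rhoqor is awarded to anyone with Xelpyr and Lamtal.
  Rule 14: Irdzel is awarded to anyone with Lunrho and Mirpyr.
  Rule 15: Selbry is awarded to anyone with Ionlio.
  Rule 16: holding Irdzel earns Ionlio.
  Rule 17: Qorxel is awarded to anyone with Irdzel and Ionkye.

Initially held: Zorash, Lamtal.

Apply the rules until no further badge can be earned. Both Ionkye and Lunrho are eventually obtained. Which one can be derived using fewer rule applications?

Lunrho: With Zorash and Lamtal, Lunrho is earned (Rule 12). [1 rule application]
Ionkye: With Zorash and Lamtal, Lunrho is earned (Rule 12). With Zorash, Xansab is earned (Rule 2). With Zorash and Lunrho, Norxel is earned (Rule 10). With Norxel, Zorsab is earned (Rule 9). With Norxel, Qorxel is earned (Rule 8). With Zorsab and Xansab, Selbry is earned (Rule 1). With Zorash and Qorxel, Kyehal is earned (Rule 4). With Kyehal, Lunrho, and Selbry, Ionkye is earned (Rule 6). [8 rule applications]
Lunrho needs fewer.

Lunrho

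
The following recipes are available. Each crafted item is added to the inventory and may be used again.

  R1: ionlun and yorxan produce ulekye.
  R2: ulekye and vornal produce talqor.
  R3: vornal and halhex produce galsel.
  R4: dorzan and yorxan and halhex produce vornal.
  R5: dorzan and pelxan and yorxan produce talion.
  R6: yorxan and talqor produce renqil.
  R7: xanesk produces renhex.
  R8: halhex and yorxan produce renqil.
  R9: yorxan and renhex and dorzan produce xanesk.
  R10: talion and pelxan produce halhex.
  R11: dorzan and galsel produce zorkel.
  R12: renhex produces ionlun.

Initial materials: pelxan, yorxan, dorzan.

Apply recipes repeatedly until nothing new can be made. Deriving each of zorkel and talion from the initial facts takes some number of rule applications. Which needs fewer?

talion: Using R5, dorzan, pelxan, and yorxan make talion. [1 rule application]
zorkel: dorzan and pelxan and yorxan → talion (R5). talion and pelxan → halhex (R10). dorzan and yorxan and halhex → vornal (R4). vornal and halhex → galsel (R3). Using R11, dorzan and galsel make zorkel. [5 rule applications]
talion needs fewer.

talion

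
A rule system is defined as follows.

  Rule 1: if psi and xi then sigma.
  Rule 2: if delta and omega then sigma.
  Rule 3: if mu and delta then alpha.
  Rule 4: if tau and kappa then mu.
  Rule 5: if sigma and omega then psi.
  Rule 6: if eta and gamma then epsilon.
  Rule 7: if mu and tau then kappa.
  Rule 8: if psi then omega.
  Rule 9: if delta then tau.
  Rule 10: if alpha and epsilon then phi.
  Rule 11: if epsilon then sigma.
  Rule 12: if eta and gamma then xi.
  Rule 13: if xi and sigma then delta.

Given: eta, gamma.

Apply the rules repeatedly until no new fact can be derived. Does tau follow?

eta and gamma hold, so xi follows (Rule 12).
From eta and gamma, Rule 6 gives epsilon.
From epsilon, Rule 11 gives sigma.
From xi and sigma, Rule 13 gives delta.
delta holds, so tau follows (Rule 9).

Yes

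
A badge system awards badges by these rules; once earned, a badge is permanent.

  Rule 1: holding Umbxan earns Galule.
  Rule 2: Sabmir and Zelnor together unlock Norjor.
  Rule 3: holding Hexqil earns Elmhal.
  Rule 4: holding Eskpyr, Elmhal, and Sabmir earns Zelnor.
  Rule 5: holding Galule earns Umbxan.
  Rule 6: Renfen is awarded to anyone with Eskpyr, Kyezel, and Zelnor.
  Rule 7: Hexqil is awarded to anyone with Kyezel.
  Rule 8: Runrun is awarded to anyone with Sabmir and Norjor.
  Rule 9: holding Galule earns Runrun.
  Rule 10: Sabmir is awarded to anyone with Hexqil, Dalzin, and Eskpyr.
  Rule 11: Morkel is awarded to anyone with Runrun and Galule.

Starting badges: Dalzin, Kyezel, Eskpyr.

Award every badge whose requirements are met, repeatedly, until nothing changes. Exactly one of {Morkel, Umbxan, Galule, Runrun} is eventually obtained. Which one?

Runrun

With Kyezel, Hexqil is earned (Rule 7).
With Hexqil, Dalzin, and Eskpyr, Sabmir is earned (Rule 10).
With Hexqil, Elmhal is earned (Rule 3).
With Eskpyr, Elmhal, and Sabmir, Zelnor is earned (Rule 4).
With Sabmir and Zelnor, Norjor is earned (Rule 2).
With Sabmir and Norjor, Runrun is earned (Rule 8).
Morkel would need Runrun and Galule (Rule 11), but Galule is never earned. Umbxan would need Galule (Rule 5), but Galule is never earned. Galule would need Umbxan (Rule 1), but Umbxan is never earned.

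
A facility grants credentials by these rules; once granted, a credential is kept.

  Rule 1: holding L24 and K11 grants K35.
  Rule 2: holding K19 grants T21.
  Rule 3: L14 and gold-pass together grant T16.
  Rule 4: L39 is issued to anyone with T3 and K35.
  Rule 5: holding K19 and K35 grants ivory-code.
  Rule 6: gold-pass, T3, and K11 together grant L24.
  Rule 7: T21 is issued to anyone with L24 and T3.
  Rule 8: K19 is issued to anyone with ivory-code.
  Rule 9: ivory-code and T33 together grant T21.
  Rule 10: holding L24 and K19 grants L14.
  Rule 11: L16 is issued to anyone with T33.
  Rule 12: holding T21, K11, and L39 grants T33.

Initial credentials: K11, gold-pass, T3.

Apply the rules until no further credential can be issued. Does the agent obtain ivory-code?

ivory-code would need K19 and K35 (Rule 5), but K19 is never granted.

No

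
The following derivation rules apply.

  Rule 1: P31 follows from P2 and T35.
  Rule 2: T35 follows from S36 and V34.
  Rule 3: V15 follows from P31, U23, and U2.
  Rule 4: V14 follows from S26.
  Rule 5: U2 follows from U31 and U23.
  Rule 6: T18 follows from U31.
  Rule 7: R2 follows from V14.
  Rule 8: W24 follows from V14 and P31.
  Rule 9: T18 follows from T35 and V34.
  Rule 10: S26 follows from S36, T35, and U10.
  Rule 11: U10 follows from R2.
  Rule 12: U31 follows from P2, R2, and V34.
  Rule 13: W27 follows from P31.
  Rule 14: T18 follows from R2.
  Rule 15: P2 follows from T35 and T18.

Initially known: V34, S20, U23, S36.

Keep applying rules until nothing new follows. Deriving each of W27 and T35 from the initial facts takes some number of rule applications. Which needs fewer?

T35

T35: S36 and V34 hold, so T35 follows (Rule 2). [1 rule application]
W27: From S36 and V34, Rule 2 gives T35. From T35 and V34, Rule 9 gives T18. From T35 and T18, Rule 15 gives P2. P2 and T35 hold, so P31 follows (Rule 1). From P31, Rule 13 gives W27. [5 rule applications]
T35 needs fewer.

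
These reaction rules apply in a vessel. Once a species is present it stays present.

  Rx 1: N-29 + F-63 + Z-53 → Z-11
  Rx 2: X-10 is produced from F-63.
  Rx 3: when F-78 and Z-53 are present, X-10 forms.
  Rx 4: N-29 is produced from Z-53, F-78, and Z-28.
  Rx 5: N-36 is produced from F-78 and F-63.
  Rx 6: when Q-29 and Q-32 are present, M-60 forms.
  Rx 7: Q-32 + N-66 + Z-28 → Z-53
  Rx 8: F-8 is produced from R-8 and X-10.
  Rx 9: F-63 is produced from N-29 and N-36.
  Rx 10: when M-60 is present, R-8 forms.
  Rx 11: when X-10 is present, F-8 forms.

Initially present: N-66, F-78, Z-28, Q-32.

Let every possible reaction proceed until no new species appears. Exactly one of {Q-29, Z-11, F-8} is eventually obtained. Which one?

Q-32, N-66, and Z-28 present → Z-53 forms (Rx 7).
F-78 and Z-53 present → X-10 forms (Rx 3).
X-10 present → F-8 forms (Rx 11).
Z-11 would need N-29, F-63, and Z-53 (Rx 1), but F-63 never forms. No rule produces Q-29, and it is not given.

F-8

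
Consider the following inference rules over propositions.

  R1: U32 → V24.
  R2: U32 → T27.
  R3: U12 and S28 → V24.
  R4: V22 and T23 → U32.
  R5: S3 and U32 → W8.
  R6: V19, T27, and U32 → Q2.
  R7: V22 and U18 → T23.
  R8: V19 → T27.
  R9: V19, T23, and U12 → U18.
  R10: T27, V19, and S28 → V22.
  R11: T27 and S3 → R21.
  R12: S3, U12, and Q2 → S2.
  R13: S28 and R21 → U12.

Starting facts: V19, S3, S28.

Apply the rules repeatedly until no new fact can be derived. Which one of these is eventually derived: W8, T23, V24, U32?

V24

From V19, R8 gives T27.
T27 and S3 hold, so R21 follows (R11).
S28 and R21 hold, so U12 follows (R13).
U12 and S28 hold, so V24 follows (R3).
U32 would need V22 and T23 (R4), but T23 is never established. W8 would need S3 and U32 (R5), but U32 is never established. T23 would need V22 and U18 (R7), but U18 is never established.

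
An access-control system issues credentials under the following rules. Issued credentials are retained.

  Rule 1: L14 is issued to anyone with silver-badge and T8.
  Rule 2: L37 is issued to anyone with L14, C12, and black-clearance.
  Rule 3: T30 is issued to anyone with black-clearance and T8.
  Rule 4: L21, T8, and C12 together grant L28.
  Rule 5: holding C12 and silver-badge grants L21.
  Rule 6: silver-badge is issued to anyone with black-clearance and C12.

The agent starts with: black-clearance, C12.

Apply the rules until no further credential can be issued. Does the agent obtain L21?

Yes

Holding black-clearance and C12 grants silver-badge (Rule 6).
Holding C12 and silver-badge grants L21 (Rule 5).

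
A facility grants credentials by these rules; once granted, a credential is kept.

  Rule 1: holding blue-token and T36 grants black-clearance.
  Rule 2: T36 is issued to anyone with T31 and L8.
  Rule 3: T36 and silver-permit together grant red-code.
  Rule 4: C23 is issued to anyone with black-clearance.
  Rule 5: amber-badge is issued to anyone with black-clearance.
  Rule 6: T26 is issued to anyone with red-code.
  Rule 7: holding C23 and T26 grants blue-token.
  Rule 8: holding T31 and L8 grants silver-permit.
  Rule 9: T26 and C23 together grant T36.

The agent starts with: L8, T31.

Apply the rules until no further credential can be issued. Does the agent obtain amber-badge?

amber-badge would need black-clearance (Rule 5), but black-clearance is never granted.

No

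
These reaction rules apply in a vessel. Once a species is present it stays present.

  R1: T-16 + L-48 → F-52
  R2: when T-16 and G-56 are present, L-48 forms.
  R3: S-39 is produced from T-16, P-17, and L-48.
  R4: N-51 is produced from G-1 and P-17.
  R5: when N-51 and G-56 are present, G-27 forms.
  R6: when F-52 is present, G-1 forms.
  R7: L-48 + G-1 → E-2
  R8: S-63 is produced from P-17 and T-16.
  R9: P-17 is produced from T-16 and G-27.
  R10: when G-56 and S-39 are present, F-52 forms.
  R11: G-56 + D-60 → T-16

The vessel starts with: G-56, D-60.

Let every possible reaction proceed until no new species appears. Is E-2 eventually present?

Yes

G-56 and D-60 present → T-16 forms (R11).
T-16 and G-56 present → L-48 forms (R2).
T-16 and L-48 present → F-52 forms (R1).
F-52 present → G-1 forms (R6).
L-48 and G-1 present → E-2 forms (R7).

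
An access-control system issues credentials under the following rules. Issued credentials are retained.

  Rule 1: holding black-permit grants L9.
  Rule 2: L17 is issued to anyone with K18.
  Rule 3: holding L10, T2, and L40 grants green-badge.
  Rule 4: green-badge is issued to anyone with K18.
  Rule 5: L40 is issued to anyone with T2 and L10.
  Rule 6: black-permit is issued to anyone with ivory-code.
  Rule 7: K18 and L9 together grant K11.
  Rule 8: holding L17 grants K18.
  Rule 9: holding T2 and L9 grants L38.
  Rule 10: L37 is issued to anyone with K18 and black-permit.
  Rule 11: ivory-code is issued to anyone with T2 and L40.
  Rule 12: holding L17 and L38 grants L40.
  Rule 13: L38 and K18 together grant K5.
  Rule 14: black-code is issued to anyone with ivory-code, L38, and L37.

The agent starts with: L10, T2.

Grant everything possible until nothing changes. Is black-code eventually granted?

No

black-code would need ivory-code, L38, and L37 (Rule 14), but L37 is never granted.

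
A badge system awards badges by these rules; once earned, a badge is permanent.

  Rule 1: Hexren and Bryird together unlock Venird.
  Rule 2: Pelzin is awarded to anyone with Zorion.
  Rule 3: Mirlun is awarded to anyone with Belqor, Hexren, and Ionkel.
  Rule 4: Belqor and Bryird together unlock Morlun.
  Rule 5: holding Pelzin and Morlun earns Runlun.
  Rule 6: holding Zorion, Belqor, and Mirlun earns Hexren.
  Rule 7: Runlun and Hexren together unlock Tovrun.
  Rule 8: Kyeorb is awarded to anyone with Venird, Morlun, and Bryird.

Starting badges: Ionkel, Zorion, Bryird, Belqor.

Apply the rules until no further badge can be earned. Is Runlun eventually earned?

With Belqor and Bryird, Morlun is earned (Rule 4).
With Zorion, Pelzin is earned (Rule 2).
With Pelzin and Morlun, Runlun is earned (Rule 5).

Yes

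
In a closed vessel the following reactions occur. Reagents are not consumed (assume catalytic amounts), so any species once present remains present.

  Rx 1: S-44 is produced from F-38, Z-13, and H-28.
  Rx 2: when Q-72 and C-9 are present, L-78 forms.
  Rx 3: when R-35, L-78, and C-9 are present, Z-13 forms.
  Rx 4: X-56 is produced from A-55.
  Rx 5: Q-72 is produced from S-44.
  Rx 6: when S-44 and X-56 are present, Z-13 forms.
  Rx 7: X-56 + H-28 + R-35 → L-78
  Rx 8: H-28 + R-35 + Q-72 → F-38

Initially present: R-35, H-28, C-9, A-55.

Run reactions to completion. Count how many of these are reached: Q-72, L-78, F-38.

1

A-55 present → X-56 forms (Rx 4).
X-56, H-28, and R-35 present → L-78 forms (Rx 7).
Q-72 would need S-44 (Rx 5), but S-44 never forms.
L-78: reached.
F-38 would need H-28, R-35, and Q-72 (Rx 8), but Q-72 never forms.
Reached: L-78 — 1 of the 3.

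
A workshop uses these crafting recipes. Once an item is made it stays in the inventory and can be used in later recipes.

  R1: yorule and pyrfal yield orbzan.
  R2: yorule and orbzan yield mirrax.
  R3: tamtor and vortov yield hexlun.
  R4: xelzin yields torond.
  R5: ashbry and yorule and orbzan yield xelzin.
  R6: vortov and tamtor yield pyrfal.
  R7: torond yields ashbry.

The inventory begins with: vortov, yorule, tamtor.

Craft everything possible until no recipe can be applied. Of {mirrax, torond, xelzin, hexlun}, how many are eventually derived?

2

Using R6, vortov and tamtor make pyrfal.
tamtor and vortov → hexlun (R3).
Using R1, yorule and pyrfal make orbzan.
yorule and orbzan → mirrax (R2).
mirrax: reached.
torond would need xelzin (R4), but xelzin is never obtained.
xelzin would need ashbry, yorule, and orbzan (R5), but ashbry is never obtained.
hexlun: reached.
Reached: mirrax and hexlun — 2 of the 4.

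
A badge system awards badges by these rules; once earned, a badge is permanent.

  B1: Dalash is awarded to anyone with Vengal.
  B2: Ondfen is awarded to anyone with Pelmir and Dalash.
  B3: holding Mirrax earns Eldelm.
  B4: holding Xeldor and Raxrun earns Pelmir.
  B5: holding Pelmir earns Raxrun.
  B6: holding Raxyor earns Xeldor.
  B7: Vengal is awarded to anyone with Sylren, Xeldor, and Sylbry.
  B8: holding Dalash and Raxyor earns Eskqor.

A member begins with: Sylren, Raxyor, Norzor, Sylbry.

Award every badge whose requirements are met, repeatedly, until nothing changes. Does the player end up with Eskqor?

With Raxyor, Xeldor is earned (B6).
With Sylren, Xeldor, and Sylbry, Vengal is earned (B7).
With Vengal, Dalash is earned (B1).
With Dalash and Raxyor, Eskqor is earned (B8).

Yes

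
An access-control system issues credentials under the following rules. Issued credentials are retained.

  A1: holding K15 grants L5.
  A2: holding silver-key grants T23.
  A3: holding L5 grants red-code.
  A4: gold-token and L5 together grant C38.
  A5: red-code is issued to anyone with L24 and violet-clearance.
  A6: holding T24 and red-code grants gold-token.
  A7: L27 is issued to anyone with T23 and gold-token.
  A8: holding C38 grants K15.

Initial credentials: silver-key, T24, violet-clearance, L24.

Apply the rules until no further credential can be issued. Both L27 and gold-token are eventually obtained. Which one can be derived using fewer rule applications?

gold-token

gold-token: Holding L24 and violet-clearance grants red-code (A5). Holding T24 and red-code grants gold-token (A6). [2 rule applications]
L27: Holding L24 and violet-clearance grants red-code (A5). Holding silver-key grants T23 (A2). Holding T24 and red-code grants gold-token (A6). Holding T23 and gold-token grants L27 (A7). [4 rule applications]
gold-token needs fewer.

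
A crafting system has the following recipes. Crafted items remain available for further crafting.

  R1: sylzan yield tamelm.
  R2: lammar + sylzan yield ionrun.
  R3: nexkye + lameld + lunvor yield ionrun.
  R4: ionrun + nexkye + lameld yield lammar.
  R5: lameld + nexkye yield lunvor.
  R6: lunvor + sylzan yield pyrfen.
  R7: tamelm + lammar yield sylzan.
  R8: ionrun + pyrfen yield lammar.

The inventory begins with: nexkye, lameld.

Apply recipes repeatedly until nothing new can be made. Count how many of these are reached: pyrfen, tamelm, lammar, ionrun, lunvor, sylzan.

lameld + nexkye → lunvor (R5).
Using R3, nexkye, lameld, and lunvor make ionrun.
ionrun + nexkye + lameld → lammar (R4).
pyrfen would need lunvor and sylzan (R6), but sylzan is never obtained.
tamelm would need sylzan (R1), but sylzan is never obtained.
lammar: reached.
ionrun: reached.
lunvor: reached.
sylzan would need tamelm and lammar (R7), but tamelm is never obtained.
Reached: lammar, ionrun, and lunvor — 3 of the 6.

3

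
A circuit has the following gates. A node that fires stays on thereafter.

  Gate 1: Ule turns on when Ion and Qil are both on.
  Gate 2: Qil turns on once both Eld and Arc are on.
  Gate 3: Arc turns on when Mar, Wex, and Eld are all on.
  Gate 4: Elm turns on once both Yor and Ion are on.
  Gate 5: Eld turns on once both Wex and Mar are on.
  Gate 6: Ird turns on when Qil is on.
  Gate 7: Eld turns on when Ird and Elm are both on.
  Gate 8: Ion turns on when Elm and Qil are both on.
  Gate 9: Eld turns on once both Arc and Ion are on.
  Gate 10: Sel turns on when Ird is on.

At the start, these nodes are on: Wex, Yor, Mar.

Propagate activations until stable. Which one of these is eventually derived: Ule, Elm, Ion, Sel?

Wex and Mar are on, so Eld turns on (Gate 5).
Gate 3: Mar, Wex, and Eld on → Arc on.
Eld and Arc are on, so Qil turns on (Gate 2).
Qil is on, so Ird turns on (Gate 6).
Ird is on, so Sel turns on (Gate 10).
Ion would need Elm and Qil (Gate 8), but Elm never turns on. Ule would need Ion and Qil (Gate 1), but Ion never turns on. Elm would need Yor and Ion (Gate 4), but Ion never turns on.

Sel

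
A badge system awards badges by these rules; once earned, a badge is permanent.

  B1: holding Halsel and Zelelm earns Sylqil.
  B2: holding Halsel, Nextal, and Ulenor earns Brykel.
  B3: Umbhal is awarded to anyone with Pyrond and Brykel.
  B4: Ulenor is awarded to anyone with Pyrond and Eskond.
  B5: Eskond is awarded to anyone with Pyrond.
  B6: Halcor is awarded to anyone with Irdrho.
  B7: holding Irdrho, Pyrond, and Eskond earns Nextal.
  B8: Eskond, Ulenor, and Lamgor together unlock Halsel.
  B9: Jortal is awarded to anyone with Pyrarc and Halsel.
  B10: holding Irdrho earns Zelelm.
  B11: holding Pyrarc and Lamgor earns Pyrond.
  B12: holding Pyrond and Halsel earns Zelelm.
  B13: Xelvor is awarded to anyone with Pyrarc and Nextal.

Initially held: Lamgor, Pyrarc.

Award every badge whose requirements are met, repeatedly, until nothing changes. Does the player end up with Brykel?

Brykel would need Halsel, Nextal, and Ulenor (B2), but Nextal is never earned.

No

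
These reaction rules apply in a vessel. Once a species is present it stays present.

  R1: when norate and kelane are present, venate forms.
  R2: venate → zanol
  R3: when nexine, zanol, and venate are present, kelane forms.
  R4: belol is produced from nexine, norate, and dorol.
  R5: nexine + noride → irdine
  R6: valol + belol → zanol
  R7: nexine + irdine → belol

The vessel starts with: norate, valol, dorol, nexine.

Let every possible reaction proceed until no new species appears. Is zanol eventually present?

nexine, norate, and dorol present → belol forms (R4).
valol and belol present → zanol forms (R6).

Yes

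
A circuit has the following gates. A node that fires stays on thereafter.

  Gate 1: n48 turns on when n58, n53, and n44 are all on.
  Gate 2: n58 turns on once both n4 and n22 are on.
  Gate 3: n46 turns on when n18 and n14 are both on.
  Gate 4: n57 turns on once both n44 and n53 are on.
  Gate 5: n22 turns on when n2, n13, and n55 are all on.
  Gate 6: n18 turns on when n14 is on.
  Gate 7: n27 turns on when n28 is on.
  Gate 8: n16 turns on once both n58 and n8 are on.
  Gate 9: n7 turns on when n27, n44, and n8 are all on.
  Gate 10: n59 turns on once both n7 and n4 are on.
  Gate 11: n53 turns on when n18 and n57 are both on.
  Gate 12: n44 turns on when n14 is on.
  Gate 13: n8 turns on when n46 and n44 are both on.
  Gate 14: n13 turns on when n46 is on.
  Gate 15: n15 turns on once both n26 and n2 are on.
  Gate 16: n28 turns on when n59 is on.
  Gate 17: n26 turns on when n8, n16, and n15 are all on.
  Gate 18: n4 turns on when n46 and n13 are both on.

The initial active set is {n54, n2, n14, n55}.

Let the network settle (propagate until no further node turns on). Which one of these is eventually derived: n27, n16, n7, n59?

Gate 12: n14 on → n44 on.
Gate 6: n14 on → n18 on.
Gate 3: n18 and n14 on → n46 on.
Gate 13: n46 and n44 on → n8 on.
n46 is on, so n13 turns on (Gate 14).
Gate 18: n46 and n13 on → n4 on.
Gate 5: n2, n13, and n55 on → n22 on.
Gate 2: n4 and n22 on → n58 on.
Gate 8: n58 and n8 on → n16 on.
n59 would need n7 and n4 (Gate 10), but n7 never turns on. n27 would need n28 (Gate 7), but n28 never turns on. n7 would need n27, n44, and n8 (Gate 9), but n27 never turns on.

n16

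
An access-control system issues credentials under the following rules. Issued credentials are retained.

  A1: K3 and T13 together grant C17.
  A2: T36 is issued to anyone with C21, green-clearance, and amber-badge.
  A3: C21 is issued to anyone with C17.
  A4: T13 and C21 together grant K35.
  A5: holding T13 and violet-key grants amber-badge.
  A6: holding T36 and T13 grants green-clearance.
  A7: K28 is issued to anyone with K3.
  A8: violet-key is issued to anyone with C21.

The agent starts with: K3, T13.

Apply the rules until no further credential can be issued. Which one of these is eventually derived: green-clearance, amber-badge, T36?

amber-badge

Holding K3 and T13 grants C17 (A1).
Holding C17 grants C21 (A3).
Holding C21 grants violet-key (A8).
Holding T13 and violet-key grants amber-badge (A5).
T36 would need C21, green-clearance, and amber-badge (A2), but green-clearance is never granted. green-clearance would need T36 and T13 (A6), but T36 is never granted.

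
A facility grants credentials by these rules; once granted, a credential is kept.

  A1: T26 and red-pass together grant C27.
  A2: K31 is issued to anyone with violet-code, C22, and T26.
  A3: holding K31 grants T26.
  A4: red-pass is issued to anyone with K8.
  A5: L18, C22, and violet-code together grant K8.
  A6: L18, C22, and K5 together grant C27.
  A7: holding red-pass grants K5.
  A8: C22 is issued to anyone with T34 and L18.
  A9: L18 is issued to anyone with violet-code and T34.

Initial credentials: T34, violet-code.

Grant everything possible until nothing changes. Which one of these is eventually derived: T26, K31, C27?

Holding violet-code and T34 grants L18 (A9).
Holding T34 and L18 grants C22 (A8).
Holding L18, C22, and violet-code grants K8 (A5).
Holding K8 grants red-pass (A4).
Holding red-pass grants K5 (A7).
Holding L18, C22, and K5 grants C27 (A6).
K31 would need violet-code, C22, and T26 (A2), but T26 is never granted. T26 would need K31 (A3), but K31 is never granted.

C27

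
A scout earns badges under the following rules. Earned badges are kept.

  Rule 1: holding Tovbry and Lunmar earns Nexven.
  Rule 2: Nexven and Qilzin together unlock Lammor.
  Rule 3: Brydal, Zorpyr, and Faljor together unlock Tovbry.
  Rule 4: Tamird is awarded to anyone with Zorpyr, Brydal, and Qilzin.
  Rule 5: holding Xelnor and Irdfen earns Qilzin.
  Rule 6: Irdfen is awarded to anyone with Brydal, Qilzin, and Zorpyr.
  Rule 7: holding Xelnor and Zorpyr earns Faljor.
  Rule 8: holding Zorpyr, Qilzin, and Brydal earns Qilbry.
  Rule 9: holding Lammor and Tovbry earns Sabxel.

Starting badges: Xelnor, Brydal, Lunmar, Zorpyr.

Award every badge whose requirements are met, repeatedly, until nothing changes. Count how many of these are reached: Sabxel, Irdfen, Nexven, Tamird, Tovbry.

With Xelnor and Zorpyr, Faljor is earned (Rule 7).
With Brydal, Zorpyr, and Faljor, Tovbry is earned (Rule 3).
With Tovbry and Lunmar, Nexven is earned (Rule 1).
Sabxel would need Lammor and Tovbry (Rule 9), but Lammor is never earned.
Irdfen would need Brydal, Qilzin, and Zorpyr (Rule 6), but Qilzin is never earned.
Nexven: reached.
Tamird would need Zorpyr, Brydal, and Qilzin (Rule 4), but Qilzin is never earned.
Tovbry: reached.
Reached: Nexven and Tovbry — 2 of the 5.

2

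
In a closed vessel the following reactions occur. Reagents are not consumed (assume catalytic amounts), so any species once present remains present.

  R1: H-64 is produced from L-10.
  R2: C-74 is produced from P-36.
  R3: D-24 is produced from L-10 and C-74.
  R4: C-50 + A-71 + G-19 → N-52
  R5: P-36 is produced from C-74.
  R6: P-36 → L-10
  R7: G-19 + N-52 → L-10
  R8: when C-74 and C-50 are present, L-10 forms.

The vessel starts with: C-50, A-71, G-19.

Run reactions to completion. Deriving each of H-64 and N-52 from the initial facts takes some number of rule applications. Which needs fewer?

N-52

N-52: C-50, A-71, and G-19 present → N-52 forms (R4). [1 rule application]
H-64: C-50, A-71, and G-19 present → N-52 forms (R4). G-19 and N-52 present → L-10 forms (R7). L-10 present → H-64 forms (R1). [3 rule applications]
N-52 needs fewer.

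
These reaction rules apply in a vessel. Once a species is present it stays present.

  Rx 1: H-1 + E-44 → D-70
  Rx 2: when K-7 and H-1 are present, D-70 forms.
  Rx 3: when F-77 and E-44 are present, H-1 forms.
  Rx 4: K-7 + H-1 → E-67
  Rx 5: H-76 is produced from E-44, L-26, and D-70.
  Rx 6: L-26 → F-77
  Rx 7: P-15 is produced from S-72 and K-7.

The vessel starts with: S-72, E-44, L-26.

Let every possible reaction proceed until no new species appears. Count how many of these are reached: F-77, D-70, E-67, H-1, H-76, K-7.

L-26 present → F-77 forms (Rx 6).
F-77 and E-44 present → H-1 forms (Rx 3).
H-1 and E-44 present → D-70 forms (Rx 1).
E-44, L-26, and D-70 present → H-76 forms (Rx 5).
F-77: reached.
D-70: reached.
E-67 would need K-7 and H-1 (Rx 4), but K-7 never forms.
H-1: reached.
H-76: reached.
No rule produces K-7, and it is not given.
Reached: F-77, D-70, H-1, and H-76 — 4 of the 6.

4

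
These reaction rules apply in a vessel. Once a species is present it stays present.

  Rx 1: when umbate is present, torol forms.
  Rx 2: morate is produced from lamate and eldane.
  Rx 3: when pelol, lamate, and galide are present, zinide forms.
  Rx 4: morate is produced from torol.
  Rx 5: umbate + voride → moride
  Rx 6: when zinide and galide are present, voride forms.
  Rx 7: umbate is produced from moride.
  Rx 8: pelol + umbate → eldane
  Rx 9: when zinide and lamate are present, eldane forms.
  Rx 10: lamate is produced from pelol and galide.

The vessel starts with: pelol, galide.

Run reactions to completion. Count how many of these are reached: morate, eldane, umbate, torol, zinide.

pelol and galide present → lamate forms (Rx 10).
pelol, lamate, and galide present → zinide forms (Rx 3).
zinide and lamate present → eldane forms (Rx 9).
lamate and eldane present → morate forms (Rx 2).
morate: reached.
eldane: reached.
umbate would need moride (Rx 7), but moride never forms.
torol would need umbate (Rx 1), but umbate never forms.
zinide: reached.
Reached: morate, eldane, and zinide — 3 of the 5.

3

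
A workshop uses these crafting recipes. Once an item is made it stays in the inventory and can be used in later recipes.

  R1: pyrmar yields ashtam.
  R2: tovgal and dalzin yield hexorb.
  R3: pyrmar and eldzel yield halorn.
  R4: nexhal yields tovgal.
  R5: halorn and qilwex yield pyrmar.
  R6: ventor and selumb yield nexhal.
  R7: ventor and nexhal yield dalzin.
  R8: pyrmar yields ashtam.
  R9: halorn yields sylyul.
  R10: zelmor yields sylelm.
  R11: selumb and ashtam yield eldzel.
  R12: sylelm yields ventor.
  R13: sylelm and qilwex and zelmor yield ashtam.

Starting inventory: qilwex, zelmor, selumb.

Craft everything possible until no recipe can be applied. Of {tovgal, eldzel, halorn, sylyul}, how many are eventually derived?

2

Using R10, zelmor makes sylelm.
sylelm and qilwex and zelmor → ashtam (R13).
Using R12, sylelm makes ventor.
selumb and ashtam → eldzel (R11).
ventor and selumb → nexhal (R6).
nexhal → tovgal (R4).
tovgal: reached.
eldzel: reached.
halorn would need pyrmar and eldzel (R3), but pyrmar is never obtained.
sylyul would need halorn (R9), but halorn is never obtained.
Reached: tovgal and eldzel — 2 of the 4.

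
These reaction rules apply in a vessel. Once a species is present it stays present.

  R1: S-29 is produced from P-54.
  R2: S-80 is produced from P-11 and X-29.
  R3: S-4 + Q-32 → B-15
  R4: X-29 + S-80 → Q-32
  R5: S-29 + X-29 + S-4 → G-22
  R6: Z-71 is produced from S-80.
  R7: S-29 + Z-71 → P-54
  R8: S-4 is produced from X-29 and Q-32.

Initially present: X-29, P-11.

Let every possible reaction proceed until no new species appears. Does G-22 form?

No

G-22 would need S-29, X-29, and S-4 (R5), but S-29 never forms.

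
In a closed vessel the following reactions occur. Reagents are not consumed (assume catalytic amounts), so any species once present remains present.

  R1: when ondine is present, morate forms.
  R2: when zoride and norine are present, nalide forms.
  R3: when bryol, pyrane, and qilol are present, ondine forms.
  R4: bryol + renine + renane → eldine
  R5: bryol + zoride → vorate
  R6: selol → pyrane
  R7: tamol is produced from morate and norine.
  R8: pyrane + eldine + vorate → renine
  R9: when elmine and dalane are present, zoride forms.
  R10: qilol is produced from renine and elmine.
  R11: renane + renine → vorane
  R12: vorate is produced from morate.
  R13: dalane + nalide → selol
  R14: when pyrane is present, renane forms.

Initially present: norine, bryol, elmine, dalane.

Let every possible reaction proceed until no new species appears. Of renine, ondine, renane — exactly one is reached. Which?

elmine and dalane present → zoride forms (R9).
zoride and norine present → nalide forms (R2).
dalane and nalide present → selol forms (R13).
selol present → pyrane forms (R6).
pyrane present → renane forms (R14).
ondine would need bryol, pyrane, and qilol (R3), but qilol never forms. renine would need pyrane, eldine, and vorate (R8), but eldine never forms.

renane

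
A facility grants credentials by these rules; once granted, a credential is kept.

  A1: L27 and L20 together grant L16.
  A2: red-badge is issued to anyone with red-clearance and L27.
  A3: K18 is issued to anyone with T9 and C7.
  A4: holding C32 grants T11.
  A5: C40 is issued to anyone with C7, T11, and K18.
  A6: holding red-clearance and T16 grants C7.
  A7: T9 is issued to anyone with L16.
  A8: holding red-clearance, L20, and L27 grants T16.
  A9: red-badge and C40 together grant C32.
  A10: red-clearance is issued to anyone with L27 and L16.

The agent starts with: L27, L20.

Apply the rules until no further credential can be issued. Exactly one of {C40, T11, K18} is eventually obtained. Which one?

K18

Holding L27 and L20 grants L16 (A1).
Holding L27 and L16 grants red-clearance (A10).
Holding L16 grants T9 (A7).
Holding red-clearance, L20, and L27 grants T16 (A8).
Holding red-clearance and T16 grants C7 (A6).
Holding T9 and C7 grants K18 (A3).
T11 would need C32 (A4), but C32 is never granted. C40 would need C7, T11, and K18 (A5), but T11 is never granted.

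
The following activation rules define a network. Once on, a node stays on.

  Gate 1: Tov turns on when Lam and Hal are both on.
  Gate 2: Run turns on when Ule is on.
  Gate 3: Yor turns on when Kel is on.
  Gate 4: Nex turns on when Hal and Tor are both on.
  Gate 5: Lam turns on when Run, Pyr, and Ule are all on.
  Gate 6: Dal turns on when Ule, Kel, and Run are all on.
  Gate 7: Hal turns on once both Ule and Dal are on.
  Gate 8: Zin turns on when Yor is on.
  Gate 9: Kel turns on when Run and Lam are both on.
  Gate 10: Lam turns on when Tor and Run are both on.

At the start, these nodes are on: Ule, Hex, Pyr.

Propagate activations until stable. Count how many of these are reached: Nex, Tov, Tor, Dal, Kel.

Gate 2: Ule on → Run on.
Run, Pyr, and Ule are on, so Lam turns on (Gate 5).
Run and Lam are on, so Kel turns on (Gate 9).
Ule, Kel, and Run are on, so Dal turns on (Gate 6).
Ule and Dal are on, so Hal turns on (Gate 7).
Lam and Hal are on, so Tov turns on (Gate 1).
Nex would need Hal and Tor (Gate 4), but Tor never turns on.
Tov: reached.
No rule produces Tor, and it is not given.
Dal: reached.
Kel: reached.
Reached: Tov, Dal, and Kel — 3 of the 5.

3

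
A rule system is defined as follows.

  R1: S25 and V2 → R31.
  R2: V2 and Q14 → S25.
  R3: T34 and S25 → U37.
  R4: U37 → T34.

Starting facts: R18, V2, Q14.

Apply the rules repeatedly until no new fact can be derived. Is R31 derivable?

From V2 and Q14, R2 gives S25.
From S25 and V2, R1 gives R31.

Yes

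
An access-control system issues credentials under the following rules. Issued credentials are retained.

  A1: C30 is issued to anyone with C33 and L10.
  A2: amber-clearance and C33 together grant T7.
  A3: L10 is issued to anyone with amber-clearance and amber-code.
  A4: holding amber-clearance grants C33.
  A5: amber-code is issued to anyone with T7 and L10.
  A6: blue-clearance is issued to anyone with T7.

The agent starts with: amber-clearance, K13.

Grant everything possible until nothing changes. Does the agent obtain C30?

No

C30 would need C33 and L10 (A1), but L10 is never granted.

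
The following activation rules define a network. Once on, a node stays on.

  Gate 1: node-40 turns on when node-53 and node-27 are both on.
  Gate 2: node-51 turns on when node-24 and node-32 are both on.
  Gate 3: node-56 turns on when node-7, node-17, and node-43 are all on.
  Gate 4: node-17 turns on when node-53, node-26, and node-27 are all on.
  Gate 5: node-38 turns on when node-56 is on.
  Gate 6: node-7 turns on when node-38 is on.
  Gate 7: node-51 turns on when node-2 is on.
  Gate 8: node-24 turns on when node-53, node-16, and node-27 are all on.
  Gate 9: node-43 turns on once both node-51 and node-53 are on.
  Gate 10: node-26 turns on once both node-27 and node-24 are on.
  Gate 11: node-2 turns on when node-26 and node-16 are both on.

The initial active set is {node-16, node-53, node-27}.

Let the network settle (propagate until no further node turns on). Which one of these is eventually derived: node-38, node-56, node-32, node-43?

node-43

Gate 8: node-53, node-16, and node-27 on → node-24 on.
Gate 10: node-27 and node-24 on → node-26 on.
node-26 and node-16 are on, so node-2 turns on (Gate 11).
node-2 is on, so node-51 turns on (Gate 7).
node-51 and node-53 are on, so node-43 turns on (Gate 9).
No rule produces node-32, and it is not given. node-38 would need node-56 (Gate 5), but node-56 never turns on. node-56 would need node-7, node-17, and node-43 (Gate 3), but node-7 never turns on.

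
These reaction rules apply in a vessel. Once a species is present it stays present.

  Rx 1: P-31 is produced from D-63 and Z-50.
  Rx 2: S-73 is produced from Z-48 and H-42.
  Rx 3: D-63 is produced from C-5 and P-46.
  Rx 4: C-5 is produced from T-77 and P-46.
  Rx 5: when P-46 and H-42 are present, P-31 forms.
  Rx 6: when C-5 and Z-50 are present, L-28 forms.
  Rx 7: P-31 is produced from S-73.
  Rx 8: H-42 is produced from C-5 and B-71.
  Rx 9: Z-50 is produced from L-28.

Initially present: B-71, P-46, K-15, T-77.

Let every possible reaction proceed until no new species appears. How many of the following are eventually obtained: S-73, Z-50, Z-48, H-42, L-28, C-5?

2

T-77 and P-46 present → C-5 forms (Rx 4).
C-5 and B-71 present → H-42 forms (Rx 8).
S-73 would need Z-48 and H-42 (Rx 2), but Z-48 never forms.
Z-50 would need L-28 (Rx 9), but L-28 never forms.
No rule produces Z-48, and it is not given.
H-42: reached.
L-28 would need C-5 and Z-50 (Rx 6), but Z-50 never forms.
C-5: reached.
Reached: H-42 and C-5 — 2 of the 6.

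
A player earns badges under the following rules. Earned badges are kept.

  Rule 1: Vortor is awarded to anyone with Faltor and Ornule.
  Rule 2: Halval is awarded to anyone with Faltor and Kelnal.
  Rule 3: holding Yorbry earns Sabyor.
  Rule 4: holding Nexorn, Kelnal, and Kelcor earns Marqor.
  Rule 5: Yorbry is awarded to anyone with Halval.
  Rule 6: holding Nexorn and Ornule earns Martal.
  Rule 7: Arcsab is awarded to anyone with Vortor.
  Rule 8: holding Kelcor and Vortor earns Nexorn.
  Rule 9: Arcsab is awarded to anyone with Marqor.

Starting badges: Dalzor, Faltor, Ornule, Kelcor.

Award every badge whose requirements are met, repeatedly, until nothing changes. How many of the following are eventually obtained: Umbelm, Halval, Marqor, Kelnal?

No rule produces Umbelm, and it is not given.
Halval would need Faltor and Kelnal (Rule 2), but Kelnal is never earned.
Marqor would need Nexorn, Kelnal, and Kelcor (Rule 4), but Kelnal is never earned.
No rule produces Kelnal, and it is not given.
None of the 4 are reached.

0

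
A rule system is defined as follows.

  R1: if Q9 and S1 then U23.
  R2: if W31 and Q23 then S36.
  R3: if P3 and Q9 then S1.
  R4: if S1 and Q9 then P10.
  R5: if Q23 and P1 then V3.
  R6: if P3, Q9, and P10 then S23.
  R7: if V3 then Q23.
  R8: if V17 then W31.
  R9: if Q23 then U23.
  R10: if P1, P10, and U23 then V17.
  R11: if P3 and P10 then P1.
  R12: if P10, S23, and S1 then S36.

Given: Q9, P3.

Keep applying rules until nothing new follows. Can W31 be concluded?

P3 and Q9 hold, so S1 follows (R3).
S1 and Q9 hold, so P10 follows (R4).
Q9 and S1 hold, so U23 follows (R1).
From P3 and P10, R11 gives P1.
P1, P10, and U23 hold, so V17 follows (R10).
From V17, R8 gives W31.

Yes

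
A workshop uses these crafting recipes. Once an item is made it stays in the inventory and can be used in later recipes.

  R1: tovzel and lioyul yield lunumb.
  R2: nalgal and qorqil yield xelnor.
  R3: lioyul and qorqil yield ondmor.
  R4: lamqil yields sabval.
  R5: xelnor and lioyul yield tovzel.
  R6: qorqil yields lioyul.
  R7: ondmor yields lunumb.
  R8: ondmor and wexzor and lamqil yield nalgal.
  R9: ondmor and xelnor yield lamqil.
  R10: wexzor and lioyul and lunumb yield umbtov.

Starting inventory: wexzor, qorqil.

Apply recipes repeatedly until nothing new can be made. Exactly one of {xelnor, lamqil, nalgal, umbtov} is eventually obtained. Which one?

umbtov

Using R6, qorqil makes lioyul.
Using R3, lioyul and qorqil make ondmor.
Using R7, ondmor makes lunumb.
wexzor and lioyul and lunumb → umbtov (R10).
xelnor would need nalgal and qorqil (R2), but nalgal is never obtained. lamqil would need ondmor and xelnor (R9), but xelnor is never obtained. nalgal would need ondmor, wexzor, and lamqil (R8), but lamqil is never obtained.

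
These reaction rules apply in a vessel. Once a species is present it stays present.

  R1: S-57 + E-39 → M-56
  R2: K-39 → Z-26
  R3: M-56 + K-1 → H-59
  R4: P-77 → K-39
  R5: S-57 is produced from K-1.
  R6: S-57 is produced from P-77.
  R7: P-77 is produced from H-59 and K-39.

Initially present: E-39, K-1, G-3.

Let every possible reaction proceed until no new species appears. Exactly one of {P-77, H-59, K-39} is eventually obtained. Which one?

H-59

K-1 present → S-57 forms (R5).
S-57 and E-39 present → M-56 forms (R1).
M-56 and K-1 present → H-59 forms (R3).
P-77 would need H-59 and K-39 (R7), but K-39 never forms. K-39 would need P-77 (R4), but P-77 never forms.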